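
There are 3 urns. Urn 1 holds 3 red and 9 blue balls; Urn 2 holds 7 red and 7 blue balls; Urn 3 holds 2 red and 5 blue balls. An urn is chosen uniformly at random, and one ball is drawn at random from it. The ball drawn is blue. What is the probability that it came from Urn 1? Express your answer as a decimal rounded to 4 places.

Posterior probability ≈ 0.3818

Tabulate prior·likelihood by source: [1] prior 0.333333, lik 0.75, product 0.2500; [2] prior 0.333333, lik 0.5, product 0.1667; [3] prior 0.333333, lik 0.7143, product 0.2381.
Normalizing constant = 0.65476; the posterior for Urn 1 is its product over the sum, 0.2500/0.65476 = 0.3818.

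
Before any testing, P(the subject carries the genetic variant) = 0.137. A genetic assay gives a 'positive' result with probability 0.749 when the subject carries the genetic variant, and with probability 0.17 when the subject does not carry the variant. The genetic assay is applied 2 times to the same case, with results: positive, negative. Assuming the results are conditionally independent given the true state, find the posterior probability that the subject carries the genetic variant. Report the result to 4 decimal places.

Let H be the event that the subject carries the genetic variant; start with P(H) = 0.137. P('positive'|H) = 0.749, P('positive'|¬H) = 0.17.
Update on result 1 ('positive'): P(H) ← 0.749·0.1370 / (0.749·0.1370 + 0.17·0.8630) = 0.10261/0.24932 = 0.4116.
Update on result 2 ('negative'): P(H) ← 0.251·0.4116 / (0.251·0.4116 + 0.83·0.5884) = 0.10330/0.59170 = 0.1746.

Posterior P(H) ≈ 0.1746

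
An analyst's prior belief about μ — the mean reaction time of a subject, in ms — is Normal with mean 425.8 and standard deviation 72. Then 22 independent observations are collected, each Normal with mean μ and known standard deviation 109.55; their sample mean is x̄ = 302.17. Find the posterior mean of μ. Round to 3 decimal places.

With known σ, the Normal prior is conjugate. Weight on the data is w = (n/σ²)/(n/σ² + 1/τ₀²) = 0.00183315/(0.00183315+0.00019290) = 0.90479.
Posterior mean = w·x̄ + (1−w)·μ₀ = 0.90479·302.17 + 0.095210·425.8 = 313.941.

Posterior mean ≈ 313.941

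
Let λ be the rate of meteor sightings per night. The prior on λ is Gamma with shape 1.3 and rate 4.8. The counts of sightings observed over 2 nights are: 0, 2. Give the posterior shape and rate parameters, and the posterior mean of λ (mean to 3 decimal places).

Posterior: Gamma(shape=3.3, rate=6.8); mean ≈ 0.485

Total count ∑xᵢ = 2 over n = 2 nights.
Gamma is conjugate to the Poisson likelihood: posterior is Gamma(shape = 1.3+2 = 3.3, rate = 4.8+2 = 6.8).
E[λ | data] = 3.3/6.8 = 0.485.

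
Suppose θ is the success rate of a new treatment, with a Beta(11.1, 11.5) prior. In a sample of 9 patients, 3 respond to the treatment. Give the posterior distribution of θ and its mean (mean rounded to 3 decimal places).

Posterior: Beta(14.1, 17.5); mean ≈ 0.446

Observing 3 successes and 6 failures updates Beta(11.1, 11.5) by adding the success and failure counts to the two shape parameters: α = 11.1+3 = 14.1, β = 11.5+6 = 17.5.
Posterior mean = α/(α+β) = 14.1/31.6 = 0.446.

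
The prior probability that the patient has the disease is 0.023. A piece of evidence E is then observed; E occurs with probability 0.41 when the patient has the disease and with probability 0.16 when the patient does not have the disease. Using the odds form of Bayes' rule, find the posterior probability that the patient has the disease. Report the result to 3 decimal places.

Posterior probability ≈ 0.057

Prior odds = 0.023/(1−0.023) = 0.023541.
Likelihood ratio for E = 0.41/0.16 = 2.5625.
Posterior odds = prior odds × LR = 0.060325.
Posterior probability = odds/(1+odds) = 0.060325/1.0603 = 0.057.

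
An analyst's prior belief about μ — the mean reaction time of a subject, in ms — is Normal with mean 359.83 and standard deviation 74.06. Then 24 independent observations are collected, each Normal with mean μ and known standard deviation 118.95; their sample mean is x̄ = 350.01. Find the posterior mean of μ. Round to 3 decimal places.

With known σ, the Normal prior is conjugate. Weight on the data is w = (n/σ²)/(n/σ² + 1/τ₀²) = 0.00169622/(0.00169622+0.00018232) = 0.90295.
Posterior mean = w·x̄ + (1−w)·μ₀ = 0.90295·350.01 + 0.097054·359.83 = 350.963.

Posterior mean ≈ 350.963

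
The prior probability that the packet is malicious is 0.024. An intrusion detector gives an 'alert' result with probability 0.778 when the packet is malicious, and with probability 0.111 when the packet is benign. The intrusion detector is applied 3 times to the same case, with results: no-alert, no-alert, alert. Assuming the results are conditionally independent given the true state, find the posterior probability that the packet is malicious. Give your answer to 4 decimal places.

With H the event that the packet is malicious, the joint likelihood of the observed sequence is P(data|H) = 0.222·0.222·0.778 = 0.038343 and P(data|¬H) = 0.889·0.889·0.111 = 0.087726.
Bayes: P(H|data) = 0.024·0.038343 / (0.024·0.038343 + 0.976·0.087726) = 0.00092023/0.086540 = 0.0106.

Posterior P(H) ≈ 0.0106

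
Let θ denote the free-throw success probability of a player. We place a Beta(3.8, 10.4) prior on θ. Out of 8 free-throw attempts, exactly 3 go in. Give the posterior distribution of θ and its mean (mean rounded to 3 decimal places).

Posterior: Beta(6.8, 15.4); mean ≈ 0.306

Observing 3 successes and 5 failures updates Beta(3.8, 10.4) by adding the success and failure counts to the two shape parameters: α = 3.8+3 = 6.8, β = 10.4+5 = 15.4.
E[θ | data] = 6.8/(6.8+15.4) = 0.306.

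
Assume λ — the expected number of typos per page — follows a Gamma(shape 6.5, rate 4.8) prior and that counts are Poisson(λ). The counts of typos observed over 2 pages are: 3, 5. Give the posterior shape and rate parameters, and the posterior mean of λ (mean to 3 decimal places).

The Poisson likelihood adds the total count to the shape and the number of exposure periods to the rate. Here ∑xᵢ = 8 and n = 2, so shape 6.5→14.5 and rate 4.8→6.8.
E[λ | data] = 14.5/6.8 = 2.132.

Posterior: Gamma(shape=14.5, rate=6.8); mean ≈ 2.132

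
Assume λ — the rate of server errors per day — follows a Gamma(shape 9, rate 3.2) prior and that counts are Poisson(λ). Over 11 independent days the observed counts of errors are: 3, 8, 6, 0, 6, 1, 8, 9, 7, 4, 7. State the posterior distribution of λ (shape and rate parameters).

Total count ∑xᵢ = 59 over n = 11 days.
Gamma is conjugate to the Poisson likelihood: posterior is Gamma(shape = 9+59 = 68, rate = 3.2+11 = 14.2).

Posterior: Gamma(shape=68, rate=14.2)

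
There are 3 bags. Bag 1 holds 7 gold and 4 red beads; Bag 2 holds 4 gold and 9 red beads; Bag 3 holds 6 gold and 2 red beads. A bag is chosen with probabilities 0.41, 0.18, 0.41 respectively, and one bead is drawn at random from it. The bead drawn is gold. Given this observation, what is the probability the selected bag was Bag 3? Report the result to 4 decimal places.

Tabulate prior·likelihood by source: [1] prior 0.41, lik 0.6364, product 0.2609; [2] prior 0.18, lik 0.3077, product 0.05538; [3] prior 0.41, lik 0.75, product 0.3075.
Normalizing constant = 0.62379; the posterior for Bag 3 is its product over the sum, 0.3075/0.62379 = 0.4930.

Posterior probability ≈ 0.4930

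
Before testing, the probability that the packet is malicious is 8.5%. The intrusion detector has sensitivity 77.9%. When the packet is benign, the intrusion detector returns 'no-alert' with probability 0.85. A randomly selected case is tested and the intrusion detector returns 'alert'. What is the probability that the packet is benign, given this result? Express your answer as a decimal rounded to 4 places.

P(¬H | E) ≈ 0.6746

Let H be the event that the packet is malicious. P(H) = 0.085, so P(¬H) = 0.915. With E the 'alert' result, P(E|H) = 0.779 and P(E|¬H) = 0.15.
P(E) = 0.779·0.085 + 0.15·0.915 = 0.066215 + 0.13725 = 0.20347.
By Bayes' theorem, P(H|E) = 0.066215 / 0.20347 = 0.3254. Hence P(¬H|E) = 1 − 0.3254 = 0.6746.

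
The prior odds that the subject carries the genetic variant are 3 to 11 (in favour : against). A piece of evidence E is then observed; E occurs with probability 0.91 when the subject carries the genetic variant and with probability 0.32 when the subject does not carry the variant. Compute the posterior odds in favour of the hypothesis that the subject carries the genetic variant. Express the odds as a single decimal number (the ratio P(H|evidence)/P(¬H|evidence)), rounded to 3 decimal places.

Posterior odds ≈ 0.776

Prior odds = 3/11 = 0.27273.
Likelihood ratio for E = 0.91/0.32 = 2.8438.
Posterior odds = prior odds × LR = 0.77557.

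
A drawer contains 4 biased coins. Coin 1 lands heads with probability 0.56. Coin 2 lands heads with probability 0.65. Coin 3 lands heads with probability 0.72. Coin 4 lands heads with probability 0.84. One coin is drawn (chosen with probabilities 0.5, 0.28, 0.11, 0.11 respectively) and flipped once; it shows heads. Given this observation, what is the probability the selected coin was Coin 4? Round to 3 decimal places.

P(heads|C1) = 0.56; P(heads|C2) = 0.65; P(heads|C3) = 0.72; P(heads|C4) = 0.84.
Prior × likelihood for each source: 0.5·0.56=0.2800, 0.28·0.65=0.1820, 0.11·0.72=0.07920, 0.11·0.84=0.09240. Summing gives P(heads) = 0.63360.
P(Coin 4 | heads) = 0.09240 / 0.63360 = 0.146.

Posterior probability ≈ 0.146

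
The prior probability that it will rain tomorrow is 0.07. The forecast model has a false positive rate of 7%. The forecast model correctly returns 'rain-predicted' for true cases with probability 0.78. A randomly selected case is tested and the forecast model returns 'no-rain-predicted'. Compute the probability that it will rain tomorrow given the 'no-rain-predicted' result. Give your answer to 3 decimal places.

Let H be the event that it will rain tomorrow. P(H) = 0.07, so P(¬H) = 0.93. With E the 'no-rain-predicted' result, P(E|H) = 0.22 and P(E|¬H) = 0.93.
P(E) = 0.22·0.07 + 0.93·0.93 = 0.015400 + 0.86490 = 0.88030.
By Bayes' theorem, P(H|E) = 0.015400 / 0.88030 = 0.017.

P(H | E) ≈ 0.017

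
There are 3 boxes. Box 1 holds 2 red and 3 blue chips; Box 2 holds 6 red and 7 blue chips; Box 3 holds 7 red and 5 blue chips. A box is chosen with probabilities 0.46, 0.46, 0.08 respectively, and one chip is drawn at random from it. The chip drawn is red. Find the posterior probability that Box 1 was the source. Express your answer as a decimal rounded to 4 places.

Posterior probability ≈ 0.4154

P(red|Box 1) = 0.4; P(red|Box 2) = 0.4615; P(red|Box 3) = 0.5833.
Prior × likelihood for each source: 0.46·0.4=0.1840, 0.46·0.4615=0.2123, 0.08·0.5833=0.04667. Summing gives P(red) = 0.44297.
P(Box 1 | red) = 0.1840 / 0.44297 = 0.4154.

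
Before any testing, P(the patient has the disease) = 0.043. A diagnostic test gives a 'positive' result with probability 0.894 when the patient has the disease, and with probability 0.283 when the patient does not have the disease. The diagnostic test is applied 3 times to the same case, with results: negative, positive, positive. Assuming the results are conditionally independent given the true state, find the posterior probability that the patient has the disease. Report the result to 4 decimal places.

Posterior P(H) ≈ 0.0622

With H the event that the patient has the disease, the joint likelihood of the observed sequence is P(data|H) = 0.106·0.894·0.894 = 0.084719 and P(data|¬H) = 0.717·0.283·0.283 = 0.057424.
Bayes: P(H|data) = 0.043·0.084719 / (0.043·0.084719 + 0.957·0.057424) = 0.0036429/0.058598 = 0.0622.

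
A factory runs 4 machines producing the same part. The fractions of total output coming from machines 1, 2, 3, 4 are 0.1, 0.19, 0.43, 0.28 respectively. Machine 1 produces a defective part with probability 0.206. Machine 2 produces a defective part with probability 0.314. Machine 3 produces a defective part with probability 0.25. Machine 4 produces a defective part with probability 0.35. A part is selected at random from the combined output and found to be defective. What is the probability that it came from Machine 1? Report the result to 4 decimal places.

Posterior probability ≈ 0.0721

Tabulate prior·likelihood by source: [1] prior 0.1, lik 0.206, product 0.02060; [2] prior 0.19, lik 0.314, product 0.05966; [3] prior 0.43, lik 0.25, product 0.1075; [4] prior 0.28, lik 0.35, product 0.09800.
Normalizing constant = 0.28576; the posterior for Machine 1 is its product over the sum, 0.02060/0.28576 = 0.0721.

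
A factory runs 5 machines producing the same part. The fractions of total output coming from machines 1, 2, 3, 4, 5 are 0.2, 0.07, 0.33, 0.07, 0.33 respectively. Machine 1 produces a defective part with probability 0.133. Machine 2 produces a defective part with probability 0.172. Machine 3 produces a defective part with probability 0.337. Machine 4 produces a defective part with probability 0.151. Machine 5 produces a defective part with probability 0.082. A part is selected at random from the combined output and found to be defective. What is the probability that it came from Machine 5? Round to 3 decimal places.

Tabulate prior·likelihood by source: [1] prior 0.2, lik 0.133, product 0.02660; [2] prior 0.07, lik 0.172, product 0.01204; [3] prior 0.33, lik 0.337, product 0.1112; [4] prior 0.07, lik 0.151, product 0.01057; [5] prior 0.33, lik 0.082, product 0.02706.
Normalizing constant = 0.18748; the posterior for Machine 5 is its product over the sum, 0.02706/0.18748 = 0.144.

Posterior probability ≈ 0.144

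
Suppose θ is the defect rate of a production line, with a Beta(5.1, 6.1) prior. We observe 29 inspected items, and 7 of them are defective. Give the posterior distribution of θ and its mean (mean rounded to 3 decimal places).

The binomial likelihood is conjugate to the Beta prior: with 7 successes and 22 failures, the posterior is Beta(5.1+7, 6.1+22) = Beta(12.1, 28.1).
E[θ | data] = 12.1/(12.1+28.1) = 0.301.

Posterior: Beta(12.1, 28.1); mean ≈ 0.301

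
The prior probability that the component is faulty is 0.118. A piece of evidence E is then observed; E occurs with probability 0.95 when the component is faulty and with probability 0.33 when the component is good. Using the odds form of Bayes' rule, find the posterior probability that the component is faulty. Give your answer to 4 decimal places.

Prior odds = 0.118/(1−0.118) = 0.13379. In log-odds, ln(0.13379) = -2.0115.
Add log likelihood ratio: ln(2.8788) = 1.0574.
Posterior log-odds = -0.95414, so posterior odds = exp(-0.95414) = 0.38514. Converting, P(H|E) = 0.38514/1.3851 = 0.2781.

Posterior probability ≈ 0.2781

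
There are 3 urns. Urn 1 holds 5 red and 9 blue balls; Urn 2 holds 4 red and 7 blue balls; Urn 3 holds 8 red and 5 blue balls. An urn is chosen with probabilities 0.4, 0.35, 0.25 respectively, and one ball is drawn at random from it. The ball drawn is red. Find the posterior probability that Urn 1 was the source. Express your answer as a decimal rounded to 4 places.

Posterior probability ≈ 0.3369

Tabulate prior·likelihood by source: [1] prior 0.4, lik 0.3571, product 0.1429; [2] prior 0.35, lik 0.3636, product 0.1273; [3] prior 0.25, lik 0.6154, product 0.1538.
Normalizing constant = 0.42398; the posterior for Urn 1 is its product over the sum, 0.1429/0.42398 = 0.3369.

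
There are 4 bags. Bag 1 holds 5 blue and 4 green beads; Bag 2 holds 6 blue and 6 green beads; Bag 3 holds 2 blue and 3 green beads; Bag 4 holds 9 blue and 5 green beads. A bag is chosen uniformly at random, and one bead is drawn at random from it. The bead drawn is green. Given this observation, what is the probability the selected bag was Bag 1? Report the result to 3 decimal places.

Tabulate prior·likelihood by source: [1] prior 0.25, lik 0.4444, product 0.1111; [2] prior 0.25, lik 0.5, product 0.1250; [3] prior 0.25, lik 0.6, product 0.1500; [4] prior 0.25, lik 0.3571, product 0.08929.
Normalizing constant = 0.47540; the posterior for Bag 1 is its product over the sum, 0.1111/0.47540 = 0.234.

Posterior probability ≈ 0.234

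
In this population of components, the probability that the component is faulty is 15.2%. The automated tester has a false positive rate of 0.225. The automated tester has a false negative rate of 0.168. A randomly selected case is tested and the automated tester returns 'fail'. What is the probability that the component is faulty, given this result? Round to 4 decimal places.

P(H | E) ≈ 0.3986

Write H for 'the component is faulty'. Prior odds H:¬H = 0.152/0.848 = 0.17925. For the 'fail' outcome, the likelihood ratio is 0.832/0.225 = 3.6978.
Posterior odds = 0.17925 × 3.6978 = 0.66281, so P(H|E) = 0.66281/(1+0.66281) = 0.3986.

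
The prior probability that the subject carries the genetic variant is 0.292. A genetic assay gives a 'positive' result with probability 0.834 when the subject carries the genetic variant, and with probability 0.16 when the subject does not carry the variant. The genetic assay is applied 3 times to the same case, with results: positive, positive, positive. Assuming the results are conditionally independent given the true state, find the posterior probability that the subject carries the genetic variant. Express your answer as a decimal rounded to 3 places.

Let H be the event that the subject carries the genetic variant; start with P(H) = 0.292. P('positive'|H) = 0.834, P('positive'|¬H) = 0.16.
Update on result 1 ('positive'): P(H) ← 0.834·0.2920 / (0.834·0.2920 + 0.16·0.7080) = 0.24353/0.35681 = 0.6825.
Update on result 2 ('positive'): P(H) ← 0.834·0.6825 / (0.834·0.6825 + 0.16·0.3175) = 0.56922/0.62002 = 0.9181.
Update on result 3 ('positive'): P(H) ← 0.834·0.9181 / (0.834·0.9181 + 0.16·0.0819) = 0.76567/0.77878 = 0.9832.

Posterior P(H) ≈ 0.983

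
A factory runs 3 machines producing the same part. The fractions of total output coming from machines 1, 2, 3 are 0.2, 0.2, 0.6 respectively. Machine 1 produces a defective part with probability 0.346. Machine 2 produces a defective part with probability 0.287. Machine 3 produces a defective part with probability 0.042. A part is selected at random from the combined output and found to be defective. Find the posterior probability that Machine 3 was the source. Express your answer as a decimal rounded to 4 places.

Posterior probability ≈ 0.1660

P(defective|M1) = 0.346; P(defective|M2) = 0.287; P(defective|M3) = 0.042.
Prior × likelihood for each source: 0.2·0.346=0.06920, 0.2·0.287=0.05740, 0.6·0.042=0.02520. Summing gives P(defective) = 0.15180.
P(Machine 3 | defective) = 0.02520 / 0.15180 = 0.1660.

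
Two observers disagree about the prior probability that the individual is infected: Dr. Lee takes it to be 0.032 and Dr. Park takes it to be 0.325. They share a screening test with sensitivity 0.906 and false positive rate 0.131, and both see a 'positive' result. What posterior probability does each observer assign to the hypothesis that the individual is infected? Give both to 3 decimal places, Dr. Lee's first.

The likelihood ratio for a 'positive' result is 0.906/0.131 = 6.9160.
Dr. Lee: prior odds 0.032/0.968 = 0.033058; posterior odds 0.22863; posterior probability 0.186.
Dr. Park: prior odds 0.325/0.675 = 0.48148; posterior odds 3.3299; posterior probability 0.769.

Dr. Lee: 0.186; Dr. Park: 0.769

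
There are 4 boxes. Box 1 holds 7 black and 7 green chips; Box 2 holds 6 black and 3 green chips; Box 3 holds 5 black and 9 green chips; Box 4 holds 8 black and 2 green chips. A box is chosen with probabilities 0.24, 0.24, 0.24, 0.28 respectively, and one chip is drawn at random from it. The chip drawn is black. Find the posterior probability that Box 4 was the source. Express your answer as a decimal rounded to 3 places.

P(black|Box 1) = 0.5; P(black|Box 2) = 0.6667; P(black|Box 3) = 0.3571; P(black|Box 4) = 0.8.
Prior × likelihood for each source: 0.24·0.5=0.1200, 0.24·0.6667=0.1600, 0.24·0.3571=0.08571, 0.28·0.8=0.2240. Summing gives P(black) = 0.58971.
P(Box 4 | black) = 0.2240 / 0.58971 = 0.380.

Posterior probability ≈ 0.380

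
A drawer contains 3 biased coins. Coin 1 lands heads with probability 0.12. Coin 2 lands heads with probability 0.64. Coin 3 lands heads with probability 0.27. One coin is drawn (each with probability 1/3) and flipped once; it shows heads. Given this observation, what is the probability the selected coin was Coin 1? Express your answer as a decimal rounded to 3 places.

Posterior probability ≈ 0.117

P(heads|C1) = 0.12; P(heads|C2) = 0.64; P(heads|C3) = 0.27.
Prior × likelihood for each source: 0.333333·0.12=0.04000, 0.333333·0.64=0.2133, 0.333333·0.27=0.09000. Summing gives P(heads) = 0.34333.
P(Coin 1 | heads) = 0.04000 / 0.34333 = 0.117.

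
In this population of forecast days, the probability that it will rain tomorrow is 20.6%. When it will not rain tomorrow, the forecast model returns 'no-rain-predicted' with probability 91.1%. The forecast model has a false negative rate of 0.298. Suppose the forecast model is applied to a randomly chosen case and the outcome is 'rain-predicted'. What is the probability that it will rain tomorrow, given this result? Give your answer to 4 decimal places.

Write H for 'it will rain tomorrow'. Prior odds H:¬H = 0.206/0.794 = 0.25945. For the 'rain-predicted' outcome, the likelihood ratio is 0.702/0.089 = 7.8876.
Posterior odds = 0.25945 × 7.8876 = 2.0464, so P(H|E) = 2.0464/(1+2.0464) = 0.6717.

P(H | E) ≈ 0.6717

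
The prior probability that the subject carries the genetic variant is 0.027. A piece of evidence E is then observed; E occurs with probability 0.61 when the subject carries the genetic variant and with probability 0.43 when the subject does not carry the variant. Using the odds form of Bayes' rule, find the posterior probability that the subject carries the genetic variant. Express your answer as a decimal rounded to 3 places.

Prior odds = 0.027/(1−0.027) = 0.027749. In log-odds, ln(0.027749) = -3.5845.
Add log likelihood ratio: ln(1.4186) = 0.34967.
Posterior log-odds = -3.2349, so posterior odds = exp(-3.2349) = 0.039365. Converting, P(H|E) = 0.039365/1.0394 = 0.038.

Posterior probability ≈ 0.038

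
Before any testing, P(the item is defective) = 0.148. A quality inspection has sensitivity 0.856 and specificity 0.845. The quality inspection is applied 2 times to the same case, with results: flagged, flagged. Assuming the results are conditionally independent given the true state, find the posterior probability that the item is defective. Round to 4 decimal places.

Posterior P(H) ≈ 0.8412

Let H be the event that the item is defective; start with P(H) = 0.148. P('flagged'|H) = 0.856, P('flagged'|¬H) = 0.155.
Update on result 1 ('flagged'): P(H) ← 0.856·0.1480 / (0.856·0.1480 + 0.155·0.8520) = 0.12669/0.25875 = 0.4896.
Update on result 2 ('flagged'): P(H) ← 0.856·0.4896 / (0.856·0.4896 + 0.155·0.5104) = 0.41911/0.49822 = 0.8412.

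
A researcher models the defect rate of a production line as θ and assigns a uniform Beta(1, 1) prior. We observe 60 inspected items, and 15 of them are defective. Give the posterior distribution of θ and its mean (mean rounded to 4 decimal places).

Posterior: Beta(16, 46); mean ≈ 0.2581

Observing 15 successes and 45 failures updates Beta(1, 1) by adding the success and failure counts to the two shape parameters: α = 1+15 = 16, β = 1+45 = 46.
Posterior mean = α/(α+β) = 16/62 = 0.2581.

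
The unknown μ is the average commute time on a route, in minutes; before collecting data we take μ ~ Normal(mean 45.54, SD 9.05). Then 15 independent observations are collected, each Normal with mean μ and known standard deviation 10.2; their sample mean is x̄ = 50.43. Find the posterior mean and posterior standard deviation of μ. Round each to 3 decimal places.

Posterior mean ≈ 50.048; posterior SD ≈ 2.529

With known σ, the Normal prior is conjugate. Weight on the data is w = (n/σ²)/(n/σ² + 1/τ₀²) = 0.144175/(0.144175+0.0122096) = 0.92193.
Posterior mean = w·x̄ + (1−w)·μ₀ = 0.92193·50.43 + 0.078074·45.54 = 50.048. Posterior variance = 1/(0.144175+0.0122096) = 6.39448, so SD = 2.529.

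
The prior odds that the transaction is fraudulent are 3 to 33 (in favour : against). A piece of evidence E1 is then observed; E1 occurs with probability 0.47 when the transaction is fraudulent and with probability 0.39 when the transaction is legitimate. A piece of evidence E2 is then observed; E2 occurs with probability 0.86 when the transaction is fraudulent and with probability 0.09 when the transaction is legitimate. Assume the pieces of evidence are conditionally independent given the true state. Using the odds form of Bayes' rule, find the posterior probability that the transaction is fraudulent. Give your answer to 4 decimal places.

Prior odds = 3/33 = 0.090909. In log-odds, ln(0.090909) = -2.3979.
Add log likelihood ratios: ln(1.2051) + ln(9.5556) = 2.4437.
Posterior log-odds = 0.045813, so posterior odds = exp(0.045813) = 1.0469. Converting, P(H|E) = 1.0469/2.0469 = 0.5115.

Posterior probability ≈ 0.5115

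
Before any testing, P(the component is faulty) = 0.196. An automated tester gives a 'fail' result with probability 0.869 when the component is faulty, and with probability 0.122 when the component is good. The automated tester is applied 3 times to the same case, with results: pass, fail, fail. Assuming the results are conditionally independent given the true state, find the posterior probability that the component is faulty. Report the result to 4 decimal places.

Posterior P(H) ≈ 0.6486

Let H be the event that the component is faulty; start with P(H) = 0.196. P('fail'|H) = 0.869, P('fail'|¬H) = 0.122.
Update on result 1 ('pass'): P(H) ← 0.131·0.1960 / (0.131·0.1960 + 0.878·0.8040) = 0.025676/0.73159 = 0.0351.
Update on result 2 ('fail'): P(H) ← 0.869·0.0351 / (0.869·0.0351 + 0.122·0.9649) = 0.030499/0.14822 = 0.2058.
Update on result 3 ('fail'): P(H) ← 0.869·0.2058 / (0.869·0.2058 + 0.122·0.7942) = 0.17881/0.27571 = 0.6486.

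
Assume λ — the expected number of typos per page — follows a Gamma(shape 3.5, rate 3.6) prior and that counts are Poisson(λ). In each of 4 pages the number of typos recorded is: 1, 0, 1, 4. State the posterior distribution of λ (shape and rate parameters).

Posterior: Gamma(shape=9.5, rate=7.6)

Total count ∑xᵢ = 6 over n = 4 pages.
Gamma is conjugate to the Poisson likelihood: posterior is Gamma(shape = 3.5+6 = 9.5, rate = 3.6+4 = 7.6).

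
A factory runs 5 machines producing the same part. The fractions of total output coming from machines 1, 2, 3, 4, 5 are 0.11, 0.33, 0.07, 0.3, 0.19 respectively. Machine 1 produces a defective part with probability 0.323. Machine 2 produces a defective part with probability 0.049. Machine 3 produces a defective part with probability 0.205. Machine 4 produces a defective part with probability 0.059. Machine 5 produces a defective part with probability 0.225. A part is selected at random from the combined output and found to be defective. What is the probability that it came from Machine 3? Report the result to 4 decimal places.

Tabulate prior·likelihood by source: [1] prior 0.11, lik 0.323, product 0.03553; [2] prior 0.33, lik 0.049, product 0.01617; [3] prior 0.07, lik 0.205, product 0.01435; [4] prior 0.3, lik 0.059, product 0.01770; [5] prior 0.19, lik 0.225, product 0.04275.
Normalizing constant = 0.12650; the posterior for Machine 3 is its product over the sum, 0.01435/0.12650 = 0.1134.

Posterior probability ≈ 0.1134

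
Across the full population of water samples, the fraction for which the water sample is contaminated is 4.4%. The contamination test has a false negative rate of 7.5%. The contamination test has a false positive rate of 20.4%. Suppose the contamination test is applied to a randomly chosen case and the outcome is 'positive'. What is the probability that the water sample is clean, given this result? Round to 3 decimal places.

Write H for 'the water sample is contaminated'. Prior odds H:¬H = 0.044/0.956 = 0.046025. For the 'positive' outcome, the likelihood ratio is 0.925/0.204 = 4.5343.
Posterior odds = 0.046025 × 4.5343 = 0.20869, so P(H|E) = 0.20869/(1+0.20869) = 0.173. Then P(¬H|E) = 1 − 0.173 = 0.827.

P(¬H | E) ≈ 0.827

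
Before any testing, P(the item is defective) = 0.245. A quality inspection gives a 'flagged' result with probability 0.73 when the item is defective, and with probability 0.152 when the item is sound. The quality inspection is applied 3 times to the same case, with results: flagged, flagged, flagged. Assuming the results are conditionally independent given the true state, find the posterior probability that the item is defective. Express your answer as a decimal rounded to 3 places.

Posterior P(H) ≈ 0.973

Let H be the event that the item is defective; start with P(H) = 0.245. P('flagged'|H) = 0.73, P('flagged'|¬H) = 0.152.
Update on result 1 ('flagged'): P(H) ← 0.73·0.2450 / (0.73·0.2450 + 0.152·0.7550) = 0.17885/0.29361 = 0.6091.
Update on result 2 ('flagged'): P(H) ← 0.73·0.6091 / (0.73·0.6091 + 0.152·0.3909) = 0.44467/0.50408 = 0.8821.
Update on result 3 ('flagged'): P(H) ← 0.73·0.8821 / (0.73·0.8821 + 0.152·0.1179) = 0.64396/0.66188 = 0.9729.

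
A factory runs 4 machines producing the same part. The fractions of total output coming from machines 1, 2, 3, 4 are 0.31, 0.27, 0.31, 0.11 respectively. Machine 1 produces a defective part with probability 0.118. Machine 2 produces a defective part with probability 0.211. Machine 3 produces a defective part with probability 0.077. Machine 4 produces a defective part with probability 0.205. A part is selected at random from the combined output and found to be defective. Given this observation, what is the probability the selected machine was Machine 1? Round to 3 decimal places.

P(defective|M1) = 0.118; P(defective|M2) = 0.211; P(defective|M3) = 0.077; P(defective|M4) = 0.205.
Prior × likelihood for each source: 0.31·0.118=0.03658, 0.27·0.211=0.05697, 0.31·0.077=0.02387, 0.11·0.205=0.02255. Summing gives P(defective) = 0.13997.
P(Machine 1 | defective) = 0.03658 / 0.13997 = 0.261.

Posterior probability ≈ 0.261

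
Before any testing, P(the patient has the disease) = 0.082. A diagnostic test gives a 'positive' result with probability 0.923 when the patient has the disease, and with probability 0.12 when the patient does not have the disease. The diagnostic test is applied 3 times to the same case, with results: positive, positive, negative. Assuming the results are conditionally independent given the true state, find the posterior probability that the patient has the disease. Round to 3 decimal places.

Posterior P(H) ≈ 0.316

With H the event that the patient has the disease, the joint likelihood of the observed sequence is P(data|H) = 0.923·0.923·0.077 = 0.065599 and P(data|¬H) = 0.12·0.12·0.88 = 0.012672.
Bayes: P(H|data) = 0.082·0.065599 / (0.082·0.065599 + 0.918·0.012672) = 0.0053791/0.017012 = 0.3162.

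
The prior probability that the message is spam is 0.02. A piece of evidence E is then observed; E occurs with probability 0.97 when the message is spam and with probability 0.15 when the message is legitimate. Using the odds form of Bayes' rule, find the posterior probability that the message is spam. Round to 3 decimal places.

Prior odds = 0.02/(1−0.02) = 0.020408. In log-odds, ln(0.020408) = -3.8918.
Add log likelihood ratio: ln(6.4667) = 1.8667.
Posterior log-odds = -2.0252, so posterior odds = exp(-2.0252) = 0.13197. Converting, P(H|E) = 0.13197/1.1320 = 0.117.

Posterior probability ≈ 0.117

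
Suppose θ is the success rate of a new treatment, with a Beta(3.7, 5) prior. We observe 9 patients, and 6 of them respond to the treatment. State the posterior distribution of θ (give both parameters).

The binomial likelihood is conjugate to the Beta prior: with 6 successes and 3 failures, the posterior is Beta(3.7+6, 5+3) = Beta(9.7, 8).

Posterior: Beta(9.7, 8)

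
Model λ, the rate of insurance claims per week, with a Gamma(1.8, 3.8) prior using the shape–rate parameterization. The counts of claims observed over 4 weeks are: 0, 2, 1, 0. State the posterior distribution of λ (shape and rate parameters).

Total count ∑xᵢ = 3 over n = 4 weeks.
Gamma is conjugate to the Poisson likelihood: posterior is Gamma(shape = 1.8+3 = 4.8, rate = 3.8+4 = 7.8).

Posterior: Gamma(shape=4.8, rate=7.8)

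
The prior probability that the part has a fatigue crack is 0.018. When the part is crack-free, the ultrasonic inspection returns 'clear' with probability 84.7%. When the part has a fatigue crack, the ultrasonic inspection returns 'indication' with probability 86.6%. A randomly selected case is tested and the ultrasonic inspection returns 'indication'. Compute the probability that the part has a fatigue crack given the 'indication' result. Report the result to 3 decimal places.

P(H | E) ≈ 0.094

Write H for 'the part has a fatigue crack'. Prior odds H:¬H = 0.018/0.982 = 0.018330. For the 'indication' outcome, the likelihood ratio is 0.866/0.153 = 5.6601.
Posterior odds = 0.018330 × 5.6601 = 0.10375, so P(H|E) = 0.10375/(1+0.10375) = 0.094.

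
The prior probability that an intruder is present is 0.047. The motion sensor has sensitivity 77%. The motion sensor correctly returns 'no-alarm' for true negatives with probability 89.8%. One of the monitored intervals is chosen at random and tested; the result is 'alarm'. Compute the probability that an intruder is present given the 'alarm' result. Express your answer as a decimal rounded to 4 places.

Let H be the event that an intruder is present. P(H) = 0.047, so P(¬H) = 0.953. With E the 'alarm' result, P(E|H) = 0.77 and P(E|¬H) = 0.102.
P(E) = 0.77·0.047 + 0.102·0.953 = 0.036190 + 0.097206 = 0.13340.
By Bayes' theorem, P(H|E) = 0.036190 / 0.13340 = 0.2713.

P(H | E) ≈ 0.2713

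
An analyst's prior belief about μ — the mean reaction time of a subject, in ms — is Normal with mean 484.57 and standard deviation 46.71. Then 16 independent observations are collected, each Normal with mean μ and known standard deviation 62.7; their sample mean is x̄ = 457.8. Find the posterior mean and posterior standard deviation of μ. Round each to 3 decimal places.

Posterior mean ≈ 460.510; posterior SD ≈ 14.861

Prior precision 1/τ₀² = 1/46.71² = 0.00045833; data precision n/σ² = 16/62.7² = 0.00406991.
Posterior precision = 0.00045833 + 0.00406991 = 0.00452824, giving posterior SD = 1/√0.00452824 = 14.861.
Posterior mean = (0.00045833·484.57 + 0.00406991·457.8) / 0.00452824 = 460.510.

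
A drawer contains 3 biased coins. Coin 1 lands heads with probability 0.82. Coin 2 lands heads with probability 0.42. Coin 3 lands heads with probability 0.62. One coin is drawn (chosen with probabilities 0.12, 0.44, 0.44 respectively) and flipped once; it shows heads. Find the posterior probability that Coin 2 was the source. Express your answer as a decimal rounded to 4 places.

Posterior probability ≈ 0.3324

Tabulate prior·likelihood by source: [1] prior 0.12, lik 0.82, product 0.09840; [2] prior 0.44, lik 0.42, product 0.1848; [3] prior 0.44, lik 0.62, product 0.2728.
Normalizing constant = 0.55600; the posterior for Coin 2 is its product over the sum, 0.1848/0.55600 = 0.3324.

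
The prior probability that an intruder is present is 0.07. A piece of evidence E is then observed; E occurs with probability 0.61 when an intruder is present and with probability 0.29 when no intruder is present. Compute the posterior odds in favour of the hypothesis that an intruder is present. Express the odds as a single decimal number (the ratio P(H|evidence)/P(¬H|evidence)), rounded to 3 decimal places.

Posterior odds ≈ 0.158

Prior odds = 0.07/(1−0.07) = 0.075269.
Likelihood ratio for E = 0.61/0.29 = 2.1034.
Posterior odds = prior odds × LR = 0.15832.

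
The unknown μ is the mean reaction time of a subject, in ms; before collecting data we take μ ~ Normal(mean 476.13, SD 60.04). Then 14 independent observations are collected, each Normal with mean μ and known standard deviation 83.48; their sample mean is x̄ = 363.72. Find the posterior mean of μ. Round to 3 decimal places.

Posterior mean ≈ 377.359

With known σ, the Normal prior is conjugate. Weight on the data is w = (n/σ²)/(n/σ² + 1/τ₀²) = 0.00200892/(0.00200892+0.00027741) = 0.87867.
Posterior mean = w·x̄ + (1−w)·μ₀ = 0.87867·363.72 + 0.12133·476.13 = 377.359.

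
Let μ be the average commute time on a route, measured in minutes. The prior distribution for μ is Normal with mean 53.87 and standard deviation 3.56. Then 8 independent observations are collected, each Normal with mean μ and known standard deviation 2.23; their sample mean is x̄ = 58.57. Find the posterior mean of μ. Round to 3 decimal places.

Prior precision 1/τ₀² = 1/3.56² = 0.0789042; data precision n/σ² = 8/2.23² = 1.60872.
Posterior precision = 0.0789042 + 1.60872 = 1.68762.
Posterior mean = (0.0789042·53.87 + 1.60872·58.57) / 1.68762 = 58.350.

Posterior mean ≈ 58.350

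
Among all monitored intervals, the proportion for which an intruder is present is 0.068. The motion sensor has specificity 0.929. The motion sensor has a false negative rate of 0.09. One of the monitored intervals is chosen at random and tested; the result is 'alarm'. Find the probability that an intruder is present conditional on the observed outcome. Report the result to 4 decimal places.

P(H | E) ≈ 0.4832

Write H for 'an intruder is present'. Prior odds H:¬H = 0.068/0.932 = 0.072961. For the 'alarm' outcome, the likelihood ratio is 0.91/0.071 = 12.817.
Posterior odds = 0.072961 × 12.817 = 0.93514, so P(H|E) = 0.93514/(1+0.93514) = 0.4832.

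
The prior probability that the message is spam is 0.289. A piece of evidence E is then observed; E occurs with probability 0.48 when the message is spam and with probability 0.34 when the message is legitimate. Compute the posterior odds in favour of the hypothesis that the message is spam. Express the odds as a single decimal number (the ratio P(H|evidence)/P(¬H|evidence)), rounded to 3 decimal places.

Prior odds = 0.289/(1−0.289) = 0.40647. In log-odds, ln(0.40647) = -0.90025.
Add log likelihood ratio: ln(1.4118) = 0.34484.
Posterior log-odds = -0.55541, so posterior odds = exp(-0.55541) = 0.57384.

Posterior odds ≈ 0.574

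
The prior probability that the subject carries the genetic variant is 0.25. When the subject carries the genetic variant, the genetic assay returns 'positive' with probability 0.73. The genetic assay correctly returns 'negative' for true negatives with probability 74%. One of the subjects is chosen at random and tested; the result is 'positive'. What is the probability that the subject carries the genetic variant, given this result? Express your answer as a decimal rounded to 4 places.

P(H | E) ≈ 0.4834

Let H be the event that the subject carries the genetic variant. P(H) = 0.25, so P(¬H) = 0.75. With E the 'positive' result, P(E|H) = 0.73 and P(E|¬H) = 0.26.
P(E) = 0.73·0.25 + 0.26·0.75 = 0.18250 + 0.19500 = 0.37750.
By Bayes' theorem, P(H|E) = 0.18250 / 0.37750 = 0.4834.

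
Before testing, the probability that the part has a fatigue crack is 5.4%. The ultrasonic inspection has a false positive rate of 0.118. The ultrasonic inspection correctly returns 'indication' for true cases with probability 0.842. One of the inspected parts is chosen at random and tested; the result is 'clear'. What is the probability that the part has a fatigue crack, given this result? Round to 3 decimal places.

P(H | E) ≈ 0.010

Write H for 'the part has a fatigue crack'. Prior odds H:¬H = 0.054/0.946 = 0.057082. For the 'clear' outcome, the likelihood ratio is 0.158/0.882 = 0.17914.
Posterior odds = 0.057082 × 0.17914 = 0.010226, so P(H|E) = 0.010226/(1+0.010226) = 0.010.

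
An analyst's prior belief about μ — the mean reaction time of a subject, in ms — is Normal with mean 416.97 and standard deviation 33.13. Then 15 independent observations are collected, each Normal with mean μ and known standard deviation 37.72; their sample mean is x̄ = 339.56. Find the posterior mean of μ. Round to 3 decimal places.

Prior precision 1/τ₀² = 1/33.13² = 0.00091108; data precision n/σ² = 15/37.72² = 0.0105426.
Posterior precision = 0.00091108 + 0.0105426 = 0.0114537.
Posterior mean = (0.00091108·416.97 + 0.0105426·339.56) / 0.0114537 = 345.718.

Posterior mean ≈ 345.718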